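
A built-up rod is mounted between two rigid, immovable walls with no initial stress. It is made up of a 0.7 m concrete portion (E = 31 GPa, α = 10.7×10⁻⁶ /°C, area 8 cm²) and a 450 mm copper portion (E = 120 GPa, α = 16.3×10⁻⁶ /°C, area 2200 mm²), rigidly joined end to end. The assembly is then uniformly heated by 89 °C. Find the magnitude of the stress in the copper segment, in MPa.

σ ≈ 20 MPa (compressive)

If the supports were absent, the total length change would be Σ αᵢΔT Lᵢ = 10.7×10⁻⁶×89×700 + 16.3×10⁻⁶×89×450 = 1.319 mm.
The rigid supports impose zero overall length change; the single axial force P common to all segments must satisfy P Σ Lᵢ/(AᵢEᵢ) = δ_free.
The series flexibility is Σ Lᵢ/(AᵢEᵢ) = 700/(800×31×10³) + 450/(2200×120×10³) = 2.993×10⁻⁵ mm/N.
Hence P = δ_free / Σ(L/AE) = 1.319/2.993×10⁻⁵ = 44.08 kN (compressive).
σ_{copper} = P / A = 44080 / 2200 = 20.04 MPa.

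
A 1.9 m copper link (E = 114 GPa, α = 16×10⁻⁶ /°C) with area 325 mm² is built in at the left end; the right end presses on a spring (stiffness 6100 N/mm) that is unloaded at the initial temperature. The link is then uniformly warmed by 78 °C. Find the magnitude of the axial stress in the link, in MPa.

If the spring were absent the link would lengthen by αΔT L = 16×10⁻⁶ × 78 × 1900 = 2.371 mm.
Let P be the compressive force at the spring. The link shortens elastically by PL/(AE) and the spring compresses by P/k; together these equal δ_free.
P [ L/(AE) + 1/k ] = δ_free → P [ 1900/(325×114×10³) + 1/(6100) ] = 2.371.
P = 2.371 / 0.0002152 = 11020 N.
σ = P/A = 11020/325 = 33.9 MPa.

σ ≈ 33.9 MPa (compressive)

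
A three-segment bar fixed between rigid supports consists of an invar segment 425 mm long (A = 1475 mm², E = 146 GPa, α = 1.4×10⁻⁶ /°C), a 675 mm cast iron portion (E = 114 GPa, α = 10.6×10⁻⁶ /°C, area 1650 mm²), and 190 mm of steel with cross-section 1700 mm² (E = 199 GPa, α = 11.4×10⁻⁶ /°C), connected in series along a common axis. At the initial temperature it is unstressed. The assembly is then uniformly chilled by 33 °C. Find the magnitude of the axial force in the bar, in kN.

P ≈ 53.4 kN (tensile)

If the supports were absent, the total length change would be Σ αᵢΔT Lᵢ = 1.4×10⁻⁶×33×425 + 10.6×10⁻⁶×33×675 + 11.4×10⁻⁶×33×190 = 0.3272 mm.
The rigid supports impose zero overall length change; the single axial force P common to all segments must satisfy P Σ Lᵢ/(AᵢEᵢ) = δ_free.
The series flexibility is Σ Lᵢ/(AᵢEᵢ) = 425/(1475×146×10³) + 675/(1650×114×10³) + 190/(1700×199×10³) = 6.124×10⁻⁶ mm/N.
Hence P = δ_free / Σ(L/AE) = 0.3272/6.124×10⁻⁶ = 53.44 kN (tensile).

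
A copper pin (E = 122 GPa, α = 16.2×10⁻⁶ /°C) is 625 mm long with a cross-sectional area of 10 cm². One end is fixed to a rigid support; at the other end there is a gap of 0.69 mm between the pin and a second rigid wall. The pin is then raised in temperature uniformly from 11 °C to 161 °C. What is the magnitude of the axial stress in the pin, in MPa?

Free thermal elongation = αΔT L = 16.2×10⁻⁶ × 150 × 625 = 1.519 mm.
After closing the 0.69 mm clearance, 1.519 − 0.69 = 0.8287 mm of expansion remains to be suppressed by the wall.
Compatibility: PL/(AE) = 0.8287 mm, so σ = P/A = E × (0.8287/625) = 161.8 MPa.

σ ≈ 162 MPa (compressive)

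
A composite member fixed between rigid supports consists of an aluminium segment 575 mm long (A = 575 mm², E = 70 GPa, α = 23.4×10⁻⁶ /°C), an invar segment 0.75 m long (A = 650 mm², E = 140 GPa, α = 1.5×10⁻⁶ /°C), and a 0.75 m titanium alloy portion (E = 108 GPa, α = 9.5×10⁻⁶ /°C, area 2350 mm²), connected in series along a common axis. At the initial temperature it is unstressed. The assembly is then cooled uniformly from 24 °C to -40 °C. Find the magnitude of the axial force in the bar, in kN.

With the walls removed the bar would change length by δ_free = Σ αᵢΔT Lᵢ = 23.4×10⁻⁶×64×575 + 1.5×10⁻⁶×64×750 + 9.5×10⁻⁶×64×750 = 1.389 mm.
The walls prevent any net length change, so an axial force P (same in every segment) develops. Compatibility: P · Σ Lᵢ/(AᵢEᵢ) = δ_free.
The series flexibility is Σ Lᵢ/(AᵢEᵢ) = 575/(575×70×10³) + 750/(650×140×10³) + 750/(2350×108×10³) = 2.548×10⁻⁵ mm/N.
So P = 1.389 / 2.548×10⁻⁵ = 54.51 kN, tensile.

P ≈ 54.5 kN (tensile)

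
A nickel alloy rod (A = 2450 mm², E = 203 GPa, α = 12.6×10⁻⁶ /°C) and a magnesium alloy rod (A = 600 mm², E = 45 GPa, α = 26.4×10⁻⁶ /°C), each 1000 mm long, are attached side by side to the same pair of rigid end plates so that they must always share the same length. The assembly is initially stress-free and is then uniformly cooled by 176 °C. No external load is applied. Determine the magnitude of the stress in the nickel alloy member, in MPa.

The magnesium alloy has the larger α, so on cooling it would change length more than the nickel alloy if both were free. The rigid plates force a common final length, so the magnesium alloy is put into tension and the nickel alloy into compression, with equal and opposite forces P (no external load).
Setting the final lengths equal and cancelling L: (α₁ − α₂)ΔT = P/(A₁E₁) + P/(A₂E₂).
|α₁ − α₂|·ΔT = 13.8×10⁻⁶ × 176 = 0.002429.
1/(A₁E₁) + 1/(A₂E₂) = 1/(2450×203×10³) + 1/(600×45×10³) = 3.905×10⁻⁸ N⁻¹.
So P = 0.002429 / 3.905×10⁻⁸ = 62.2 kN.
σ_{nickel alloy} = P/A₁ = 62200/2450 = 25.39 MPa, compressive.

σ ≈ 25.4 MPa (compressive)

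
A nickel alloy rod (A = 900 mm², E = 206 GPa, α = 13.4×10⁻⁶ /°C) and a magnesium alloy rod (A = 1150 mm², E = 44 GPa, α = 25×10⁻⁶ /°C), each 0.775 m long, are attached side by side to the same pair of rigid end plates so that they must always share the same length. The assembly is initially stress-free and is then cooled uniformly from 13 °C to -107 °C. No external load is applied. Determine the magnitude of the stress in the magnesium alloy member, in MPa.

σ ≈ 48.1 MPa (tensile)

Both members must finish at the same length. With the larger α, the magnesium alloy tends to over-contract; the plates restrain it, putting the magnesium alloy in tension and the nickel alloy in compression. With no external load the two internal forces are equal and opposite, magnitude P.
Setting the final lengths equal and cancelling L: (α₁ − α₂)ΔT = P/(A₁E₁) + P/(A₂E₂).
|α₁ − α₂|·ΔT = 11.6×10⁻⁶ × 120 = 0.001392.
1/(A₁E₁) + 1/(A₂E₂) = 1/(900×206×10³) + 1/(1150×44×10³) = 2.516×10⁻⁸ N⁻¹.
P = 0.001392 / 2.516×10⁻⁸ = 55330 N = 55.33 kN.
σ_{magnesium alloy} = P/A₂ = 55330/1150 = 48.12 MPa, tensile.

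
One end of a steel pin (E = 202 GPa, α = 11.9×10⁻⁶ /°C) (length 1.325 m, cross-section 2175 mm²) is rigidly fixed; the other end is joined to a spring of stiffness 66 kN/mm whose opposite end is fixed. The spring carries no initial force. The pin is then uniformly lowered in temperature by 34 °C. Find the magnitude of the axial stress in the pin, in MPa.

The unrestrained thermal change is αΔT L = 11.9×10⁻⁶ × 34 × 1325 = 0.5361 mm.
Let P be the tensile force in the spring. The pin extends elastically by PL/(AE) and the spring stretches by P/k; together these equal δ_free.
So P = δ_free / [L/(AE) + 1/k] = 0.5361 / [ 1325/(2175×202×10³) + 1/(66×10³) ].
P = 0.5361 / 1.817×10⁻⁵ = 29510 N.
σ = P/A = 29510/2175 = 13.57 MPa.

σ ≈ 13.6 MPa (tensile)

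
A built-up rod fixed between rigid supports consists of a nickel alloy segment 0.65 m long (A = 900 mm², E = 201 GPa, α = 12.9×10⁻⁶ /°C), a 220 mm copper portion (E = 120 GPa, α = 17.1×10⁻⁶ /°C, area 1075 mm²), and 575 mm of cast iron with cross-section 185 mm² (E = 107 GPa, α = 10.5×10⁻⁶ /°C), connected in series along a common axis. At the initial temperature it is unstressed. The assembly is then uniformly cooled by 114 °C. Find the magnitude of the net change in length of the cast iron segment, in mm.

|ΔL| ≈ 1.06 mm

With the walls removed the bar would change length by δ_free = Σ αᵢΔT Lᵢ = 12.9×10⁻⁶×114×650 + 17.1×10⁻⁶×114×220 + 10.5×10⁻⁶×114×575 = 2.073 mm.
Since the ends are fixed, an axial force P builds up, equal in every segment, with P · Σ Lᵢ/(AᵢEᵢ) = δ_free.
The series flexibility is Σ Lᵢ/(AᵢEᵢ) = 650/(900×201×10³) + 220/(1075×120×10³) + 575/(185×107×10³) = 3.435×10⁻⁵ mm/N.
P = 2.073 / 3.435×10⁻⁵ = 60360 N = 60.36 kN, tensile.
For the cast iron segment, free thermal change = 10.5×10⁻⁶×114×575 = 0.6883 mm and elastic change from P = 60360×575/(185×107×10³) = 1.753 mm; these oppose, so the net change is 1.06 mm (segment lengthens).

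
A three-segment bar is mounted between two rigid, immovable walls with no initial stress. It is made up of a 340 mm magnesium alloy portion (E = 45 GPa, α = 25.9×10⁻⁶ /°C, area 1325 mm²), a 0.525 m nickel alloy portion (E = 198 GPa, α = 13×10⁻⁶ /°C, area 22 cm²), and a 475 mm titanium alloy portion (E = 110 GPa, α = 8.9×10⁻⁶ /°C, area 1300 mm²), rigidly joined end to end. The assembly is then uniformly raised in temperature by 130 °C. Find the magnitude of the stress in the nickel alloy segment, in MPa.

σ ≈ 115 MPa (compressive)

With the walls removed the bar would change length by δ_free = Σ αᵢΔT Lᵢ = 25.9×10⁻⁶×130×340 + 13×10⁻⁶×130×525 + 8.9×10⁻⁶×130×475 = 2.582 mm.
The walls prevent any net length change, so an axial force P (same in every segment) develops. Compatibility: P · Σ Lᵢ/(AᵢEᵢ) = δ_free.
The series flexibility is Σ Lᵢ/(AᵢEᵢ) = 340/(1325×45×10³) + 525/(2200×198×10³) + 475/(1300×110×10³) = 1.023×10⁻⁵ mm/N.
So P = 2.582 / 1.023×10⁻⁵ = 252.4 kN, compressive.
σ_{nickel alloy} = P / A = 252400 / 2200 = 114.7 MPa.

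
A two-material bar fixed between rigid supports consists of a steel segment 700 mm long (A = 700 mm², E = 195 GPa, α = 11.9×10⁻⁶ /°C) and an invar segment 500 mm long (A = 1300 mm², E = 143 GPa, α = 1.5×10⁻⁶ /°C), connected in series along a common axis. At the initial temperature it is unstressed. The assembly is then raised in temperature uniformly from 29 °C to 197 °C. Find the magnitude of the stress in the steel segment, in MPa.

Free thermal expansion of the whole bar: Σ αᵢΔT Lᵢ = 11.9×10⁻⁶×168×700 + 1.5×10⁻⁶×168×500 = 1.525 mm.
The walls prevent any net length change, so an axial force P (same in every segment) develops. Compatibility: P · Σ Lᵢ/(AᵢEᵢ) = δ_free.
Σ Lᵢ/(AᵢEᵢ) = 700/(700×195×10³) + 500/(1300×143×10³) = 7.818×10⁻⁶ mm/N.
Hence P = δ_free / Σ(L/AE) = 1.525/7.818×10⁻⁶ = 195.1 kN (compressive).
σ_{steel} = P / A = 195100 / 700 = 278.7 MPa.

σ ≈ 279 MPa (compressive)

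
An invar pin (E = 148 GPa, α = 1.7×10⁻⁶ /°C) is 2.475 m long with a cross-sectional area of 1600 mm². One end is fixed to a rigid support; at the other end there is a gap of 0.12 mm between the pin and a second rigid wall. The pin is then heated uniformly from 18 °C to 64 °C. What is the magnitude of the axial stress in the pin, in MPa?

σ ≈ 4.4 MPa (compressive)

If the wall were absent the pin would grow by αΔT L = 1.7×10⁻⁶ × 46 × 2475 = 0.1935 mm.
This exceeds the 0.12 mm gap, so the wall pushes back. The portion of expansion that must be recovered elastically is δ_free − gap = 0.1935 − 0.12 = 0.07354 mm.
Compatibility: PL/(AE) = 0.07354 mm, so σ = P/A = E × (0.07354/2475) = 4.398 MPa.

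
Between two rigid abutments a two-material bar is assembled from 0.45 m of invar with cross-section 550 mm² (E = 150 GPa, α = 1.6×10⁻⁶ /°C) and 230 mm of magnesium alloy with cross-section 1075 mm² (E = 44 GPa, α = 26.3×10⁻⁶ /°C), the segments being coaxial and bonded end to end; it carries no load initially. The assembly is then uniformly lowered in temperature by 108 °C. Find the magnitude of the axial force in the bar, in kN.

P ≈ 70.9 kN (tensile)

Free thermal contraction of the whole bar: Σ αᵢΔT Lᵢ = 1.6×10⁻⁶×108×450 + 26.3×10⁻⁶×108×230 = 0.7311 mm.
The rigid supports impose zero overall length change; the single axial force P common to all segments must satisfy P Σ Lᵢ/(AᵢEᵢ) = δ_free.
Σ Lᵢ/(AᵢEᵢ) = 450/(550×150×10³) + 230/(1075×44×10³) = 1.032×10⁻⁵ mm/N.
Hence P = δ_free / Σ(L/AE) = 0.7311/1.032×10⁻⁵ = 70.86 kN (tensile).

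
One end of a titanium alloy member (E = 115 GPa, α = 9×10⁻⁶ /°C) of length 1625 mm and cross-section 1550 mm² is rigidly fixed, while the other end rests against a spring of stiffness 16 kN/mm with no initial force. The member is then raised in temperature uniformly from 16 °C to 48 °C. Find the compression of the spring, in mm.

δ ≈ 0.408 mm

The unrestrained thermal change is αΔT L = 9×10⁻⁶ × 32 × 1625 = 0.468 mm.
With a force P in the spring, the elastic change of the member is PL/(AE) and that of the spring is P/k; compatibility requires their sum to equal δ_free.
P [ L/(AE) + 1/k ] = δ_free → P [ 1625/(1550×115×10³) + 1/(16×10³) ] = 0.468.
P = 0.468 / 7.162×10⁻⁵ = 6535 N.
Spring compression = P/k = 6535/(16×10³) = 0.4084 mm.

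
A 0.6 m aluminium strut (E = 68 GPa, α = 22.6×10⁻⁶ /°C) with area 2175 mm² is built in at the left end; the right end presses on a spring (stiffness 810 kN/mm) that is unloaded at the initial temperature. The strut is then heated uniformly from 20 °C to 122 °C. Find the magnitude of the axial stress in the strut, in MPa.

σ ≈ 120 MPa (compressive)

The unrestrained thermal change is αΔT L = 22.6×10⁻⁶ × 102 × 600 = 1.383 mm.
Let P be the compressive force at the spring. The strut shortens elastically by PL/(AE) and the spring compresses by P/k; together these equal δ_free.
So P = δ_free / [L/(AE) + 1/k] = 1.383 / [ 600/(2175×68×10³) + 1/(810×10³) ].
P = 1.383 / 5.291×10⁻⁶ = 261400 N.
σ = P/A = 261400/2175 = 120.2 MPa.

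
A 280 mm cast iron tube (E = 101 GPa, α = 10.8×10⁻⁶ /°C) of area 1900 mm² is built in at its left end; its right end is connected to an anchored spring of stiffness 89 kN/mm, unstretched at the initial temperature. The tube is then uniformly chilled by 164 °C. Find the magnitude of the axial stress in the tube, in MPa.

Free thermal contraction: δ_free = αΔT L = 10.8×10⁻⁶ × 164 × 280 = 0.4959 mm.
Let P be the tensile force in the spring. The tube extends elastically by PL/(AE) and the spring stretches by P/k; together these equal δ_free.
P [ L/(AE) + 1/k ] = δ_free → P [ 280/(1900×101×10³) + 1/(89×10³) ] = 0.4959.
P = 0.4959 / 1.27×10⁻⁵ = 39070 N.
σ = P/A = 39070/1900 = 20.56 MPa.

σ ≈ 20.6 MPa (tensile)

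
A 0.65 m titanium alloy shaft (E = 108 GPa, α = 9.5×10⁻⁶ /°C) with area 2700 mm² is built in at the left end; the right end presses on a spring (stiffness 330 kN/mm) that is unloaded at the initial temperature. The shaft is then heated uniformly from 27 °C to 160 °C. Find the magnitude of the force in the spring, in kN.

P ≈ 156 kN

If the spring were absent the shaft would lengthen by αΔT L = 9.5×10⁻⁶ × 133 × 650 = 0.8213 mm.
With a force P in the spring, the elastic change of the shaft is PL/(AE) and that of the spring is P/k; compatibility requires their sum to equal δ_free.
So P = δ_free / [L/(AE) + 1/k] = 0.8213 / [ 650/(2700×108×10³) + 1/(330×10³) ].
P = 0.8213 / 5.259×10⁻⁶ = 156200 N.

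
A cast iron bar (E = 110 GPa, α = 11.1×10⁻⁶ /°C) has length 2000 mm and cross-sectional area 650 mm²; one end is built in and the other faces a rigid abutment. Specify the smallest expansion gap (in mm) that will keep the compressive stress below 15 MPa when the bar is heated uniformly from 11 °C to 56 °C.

Free expansion if unrestrained: δ_free = αΔT L = 11.1×10⁻⁶ × 45 × 2000 = 0.999 mm.
A stress of 15 MPa corresponds to the wall pushing the bar back by σL/E = 15×2000/(110×10³) = 0.2727 mm.
The gap must absorb the remainder: g_min = 0.999 − 0.2727 = 0.7263 mm.

g ≈ 0.726 mm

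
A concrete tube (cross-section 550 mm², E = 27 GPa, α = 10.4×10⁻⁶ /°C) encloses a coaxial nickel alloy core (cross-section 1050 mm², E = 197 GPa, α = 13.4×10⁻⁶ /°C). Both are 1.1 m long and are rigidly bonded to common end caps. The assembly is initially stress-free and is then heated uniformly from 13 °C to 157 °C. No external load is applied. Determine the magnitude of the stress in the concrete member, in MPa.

Equilibrium of a rigid end plate with no external load gives equal and opposite internal forces ±P in the two members. Since α_{nickel alloy} > α_{concrete}, heating drives the nickel alloy into compression and the concrete into tension.
Equating the net (thermal + elastic) strains gives |α₁ − α₂|·ΔT = P·[1/(A₁E₁) + 1/(A₂E₂)].
|α₁ − α₂|·ΔT = 3×10⁻⁶ × 144 = 0.000432.
1/(A₁E₁) + 1/(A₂E₂) = 1/(550×27×10³) + 1/(1050×197×10³) = 7.217×10⁻⁸ N⁻¹.
So P = 0.000432 / 7.217×10⁻⁸ = 5.985 kN.
σ_{concrete} = P/A₁ = 5985/550 = 10.88 MPa, tensile.

σ ≈ 10.9 MPa (tensile)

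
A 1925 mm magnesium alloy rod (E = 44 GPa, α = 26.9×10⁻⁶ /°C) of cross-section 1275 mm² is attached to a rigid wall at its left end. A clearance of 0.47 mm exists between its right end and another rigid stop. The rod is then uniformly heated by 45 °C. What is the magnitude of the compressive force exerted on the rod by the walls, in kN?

P ≈ 54.2 kN

Unrestrained expansion: δ_free = αΔT L = 26.9×10⁻⁶ × 45 × 1925 = 2.33 mm.
This exceeds the 0.47 mm gap, so the wall pushes back. The portion of expansion that must be recovered elastically is δ_free − gap = 2.33 − 0.47 = 1.86 mm.
That suppressed elongation corresponds to σ = E·Δ/L = 44×10³ × 1.86/1925 = 42.52 MPa.
Force on the wall = σA = 42.52 × 1275 mm² = 54.21 kN.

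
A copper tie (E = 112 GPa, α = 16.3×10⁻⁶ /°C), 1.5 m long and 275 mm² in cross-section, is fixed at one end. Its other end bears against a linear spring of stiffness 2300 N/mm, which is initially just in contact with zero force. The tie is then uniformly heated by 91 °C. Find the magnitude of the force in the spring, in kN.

P ≈ 4.6 kN

Free thermal expansion: δ_free = αΔT L = 16.3×10⁻⁶ × 91 × 1500 = 2.225 mm.
With a force P in the spring, the elastic change of the tie is PL/(AE) and that of the spring is P/k; compatibility requires their sum to equal δ_free.
P [ L/(AE) + 1/k ] = δ_free → P [ 1500/(275×112×10³) + 1/(2300) ] = 2.225.
P = 2.225 / 0.0004835 = 4602 N.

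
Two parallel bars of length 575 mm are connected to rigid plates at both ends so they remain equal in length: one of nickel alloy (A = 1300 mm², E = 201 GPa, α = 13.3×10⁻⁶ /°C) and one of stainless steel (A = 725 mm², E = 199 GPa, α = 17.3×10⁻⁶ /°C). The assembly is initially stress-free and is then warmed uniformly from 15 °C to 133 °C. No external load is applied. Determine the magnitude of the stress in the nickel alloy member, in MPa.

Equilibrium of a rigid end plate with no external load gives equal and opposite internal forces ±P in the two members. Since α_{stainless steel} > α_{nickel alloy}, heating drives the stainless steel into compression and the nickel alloy into tension.
Compatibility of the two members (thermal + elastic change equal): (α₁ − α₂)ΔT = P·[1/(A₁E₁) + 1/(A₂E₂)].
|α₁ − α₂|·ΔT = 4×10⁻⁶ × 118 = 0.000472.
1/(A₁E₁) + 1/(A₂E₂) = 1/(1300×201×10³) + 1/(725×199×10³) = 1.076×10⁻⁸ N⁻¹.
So P = 0.000472 / 1.076×10⁻⁸ = 43.87 kN.
σ_{nickel alloy} = P/A₁ = 43870/1300 = 33.75 MPa, tensile.

σ ≈ 33.7 MPa (tensile)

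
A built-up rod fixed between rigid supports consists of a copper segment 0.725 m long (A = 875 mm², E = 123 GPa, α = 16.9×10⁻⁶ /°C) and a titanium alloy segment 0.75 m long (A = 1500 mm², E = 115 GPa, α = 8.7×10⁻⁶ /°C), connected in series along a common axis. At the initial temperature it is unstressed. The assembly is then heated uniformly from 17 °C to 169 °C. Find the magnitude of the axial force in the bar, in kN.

With the walls removed the bar would change length by δ_free = Σ αᵢΔT Lᵢ = 16.9×10⁻⁶×152×725 + 8.7×10⁻⁶×152×750 = 2.854 mm.
The walls prevent any net length change, so an axial force P (same in every segment) develops. Compatibility: P · Σ Lᵢ/(AᵢEᵢ) = δ_free.
The series flexibility is Σ Lᵢ/(AᵢEᵢ) = 725/(875×123×10³) + 750/(1500×115×10³) = 1.108×10⁻⁵ mm/N.
So P = 2.854 / 1.108×10⁻⁵ = 257.5 kN, compressive.

P ≈ 258 kN (compressive)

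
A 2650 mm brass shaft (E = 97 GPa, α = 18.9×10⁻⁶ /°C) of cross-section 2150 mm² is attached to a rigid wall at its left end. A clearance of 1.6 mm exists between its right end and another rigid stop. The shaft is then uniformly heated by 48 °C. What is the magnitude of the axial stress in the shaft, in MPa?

Unrestrained expansion: δ_free = αΔT L = 18.9×10⁻⁶ × 48 × 2650 = 2.404 mm.
The gap closes (δ_free > 1.6 mm) and the wall then resists a further 2.404 − 1.6 = 0.8041 mm of expansion.
That suppressed elongation corresponds to σ = E·Δ/L = 97×10³ × 0.8041/2650 = 29.43 MPa.

σ ≈ 29.4 MPa (compressive)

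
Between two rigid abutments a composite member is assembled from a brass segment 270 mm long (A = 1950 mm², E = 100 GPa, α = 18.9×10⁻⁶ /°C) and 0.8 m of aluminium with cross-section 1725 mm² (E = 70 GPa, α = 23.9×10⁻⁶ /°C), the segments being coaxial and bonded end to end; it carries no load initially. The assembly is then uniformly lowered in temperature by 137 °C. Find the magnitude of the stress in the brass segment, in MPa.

σ ≈ 212 MPa (tensile)

With the walls removed the bar would change length by δ_free = Σ αᵢΔT Lᵢ = 18.9×10⁻⁶×137×270 + 23.9×10⁻⁶×137×800 = 3.319 mm.
Since the ends are fixed, an axial force P builds up, equal in every segment, with P · Σ Lᵢ/(AᵢEᵢ) = δ_free.
Σ Lᵢ/(AᵢEᵢ) = 270/(1950×100×10³) + 800/(1725×70×10³) = 8.01×10⁻⁶ mm/N.
Hence P = δ_free / Σ(L/AE) = 3.319/8.01×10⁻⁶ = 414.3 kN (tensile).
σ_{brass} = P / A = 414300 / 1950 = 212.5 MPa.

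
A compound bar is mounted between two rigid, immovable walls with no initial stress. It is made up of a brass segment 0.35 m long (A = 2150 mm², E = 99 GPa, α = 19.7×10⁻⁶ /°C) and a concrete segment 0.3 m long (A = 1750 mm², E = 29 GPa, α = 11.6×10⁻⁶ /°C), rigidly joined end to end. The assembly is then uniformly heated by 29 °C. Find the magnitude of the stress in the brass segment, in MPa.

Free thermal expansion of the whole bar: Σ αᵢΔT Lᵢ = 19.7×10⁻⁶×29×350 + 11.6×10⁻⁶×29×300 = 0.3009 mm.
Since the ends are fixed, an axial force P builds up, equal in every segment, with P · Σ Lᵢ/(AᵢEᵢ) = δ_free.
Σ Lᵢ/(AᵢEᵢ) = 350/(2150×99×10³) + 300/(1750×29×10³) = 7.556×10⁻⁶ mm/N.
Hence P = δ_free / Σ(L/AE) = 0.3009/7.556×10⁻⁶ = 39.82 kN (compressive).
σ_{brass} = P / A = 39820 / 2150 = 18.52 MPa.

σ ≈ 18.5 MPa (compressive)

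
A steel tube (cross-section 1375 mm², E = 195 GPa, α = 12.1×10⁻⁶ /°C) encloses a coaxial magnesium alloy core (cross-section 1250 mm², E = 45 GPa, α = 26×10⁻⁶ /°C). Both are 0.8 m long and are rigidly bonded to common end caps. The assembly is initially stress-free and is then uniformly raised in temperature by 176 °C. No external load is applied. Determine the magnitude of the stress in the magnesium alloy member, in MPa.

σ ≈ 91 MPa (compressive)

The magnesium alloy has the larger α, so on heating it would change length more than the steel if both were free. The rigid plates force a common final length, so the magnesium alloy is put into compression and the steel into tension, with equal and opposite forces P (no external load).
Compatibility of the two members (thermal + elastic change equal): (α₁ − α₂)ΔT = P·[1/(A₁E₁) + 1/(A₂E₂)].
|α₁ − α₂|·ΔT = 13.9×10⁻⁶ × 176 = 0.002446.
1/(A₁E₁) + 1/(A₂E₂) = 1/(1375×195×10³) + 1/(1250×45×10³) = 2.151×10⁻⁸ N⁻¹.
So P = 0.002446 / 2.151×10⁻⁸ = 113.7 kN.
σ_{magnesium alloy} = P/A₂ = 113700/1250 = 91 MPa, compressive.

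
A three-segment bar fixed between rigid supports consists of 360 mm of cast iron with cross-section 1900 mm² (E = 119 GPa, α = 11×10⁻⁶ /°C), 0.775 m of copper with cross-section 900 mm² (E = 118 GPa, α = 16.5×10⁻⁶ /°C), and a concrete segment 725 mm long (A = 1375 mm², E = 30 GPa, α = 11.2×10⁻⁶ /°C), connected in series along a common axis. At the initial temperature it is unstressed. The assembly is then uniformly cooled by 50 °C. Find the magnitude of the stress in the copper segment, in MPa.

σ ≈ 52.2 MPa (tensile)

Free thermal contraction of the whole bar: Σ αᵢΔT Lᵢ = 11×10⁻⁶×50×360 + 16.5×10⁻⁶×50×775 + 11.2×10⁻⁶×50×725 = 1.243 mm.
The walls prevent any net length change, so an axial force P (same in every segment) develops. Compatibility: P · Σ Lᵢ/(AᵢEᵢ) = δ_free.
Σ Lᵢ/(AᵢEᵢ) = 360/(1900×119×10³) + 775/(900×118×10³) + 725/(1375×30×10³) = 2.647×10⁻⁵ mm/N.
Hence P = δ_free / Σ(L/AE) = 1.243/2.647×10⁻⁵ = 46.98 kN (tensile).
σ_{copper} = P / A = 46980 / 900 = 52.2 MPa.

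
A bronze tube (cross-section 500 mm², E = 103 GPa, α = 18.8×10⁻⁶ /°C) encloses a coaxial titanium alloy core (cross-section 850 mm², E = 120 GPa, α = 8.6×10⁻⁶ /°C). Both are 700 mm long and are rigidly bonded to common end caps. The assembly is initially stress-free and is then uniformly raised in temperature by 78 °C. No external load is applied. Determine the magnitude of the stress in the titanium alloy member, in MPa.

The bronze has the larger α, so on heating it would change length more than the titanium alloy if both were free. The rigid plates force a common final length, so the bronze is put into compression and the titanium alloy into tension, with equal and opposite forces P (no external load).
Equating the net (thermal + elastic) strains gives |α₁ − α₂|·ΔT = P·[1/(A₁E₁) + 1/(A₂E₂)].
|α₁ − α₂|·ΔT = 10.2×10⁻⁶ × 78 = 0.0007956.
1/(A₁E₁) + 1/(A₂E₂) = 1/(500×103×10³) + 1/(850×120×10³) = 2.922×10⁻⁸ N⁻¹.
P = 0.0007956 / 2.922×10⁻⁸ = 27230 N = 27.23 kN.
σ_{titanium alloy} = P/A₂ = 27230/850 = 32.03 MPa, tensile.

σ ≈ 32 MPa (tensile)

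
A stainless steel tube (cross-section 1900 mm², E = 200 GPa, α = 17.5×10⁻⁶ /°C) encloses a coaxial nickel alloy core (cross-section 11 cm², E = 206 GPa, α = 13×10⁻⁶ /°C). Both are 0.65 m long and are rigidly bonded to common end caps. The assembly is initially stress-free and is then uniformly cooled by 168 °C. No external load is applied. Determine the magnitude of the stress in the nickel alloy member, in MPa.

σ ≈ 97.6 MPa (compressive)

Both members must finish at the same length. With the larger α, the stainless steel tends to over-contract; the plates restrain it, putting the stainless steel in tension and the nickel alloy in compression. With no external load the two internal forces are equal and opposite, magnitude P.
Setting the final lengths equal and cancelling L: (α₁ − α₂)ΔT = P/(A₁E₁) + P/(A₂E₂).
|α₁ − α₂|·ΔT = 4.5×10⁻⁶ × 168 = 0.000756.
1/(A₁E₁) + 1/(A₂E₂) = 1/(1900×200×10³) + 1/(1100×206×10³) = 7.045×10⁻⁹ N⁻¹.
P = 0.000756 / 7.045×10⁻⁹ = 107300 N = 107.3 kN.
σ_{nickel alloy} = P/A₂ = 107300/1100 = 97.56 MPa, compressive.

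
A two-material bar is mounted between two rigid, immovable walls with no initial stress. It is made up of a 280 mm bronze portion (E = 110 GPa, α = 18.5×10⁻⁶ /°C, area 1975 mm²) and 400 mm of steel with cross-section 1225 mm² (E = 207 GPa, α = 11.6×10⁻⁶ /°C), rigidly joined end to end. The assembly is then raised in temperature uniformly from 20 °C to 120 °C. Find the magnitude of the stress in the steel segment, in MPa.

With the walls removed the bar would change length by δ_free = Σ αᵢΔT Lᵢ = 18.5×10⁻⁶×100×280 + 11.6×10⁻⁶×100×400 = 0.982 mm.
The walls prevent any net length change, so an axial force P (same in every segment) develops. Compatibility: P · Σ Lᵢ/(AᵢEᵢ) = δ_free.
Σ Lᵢ/(AᵢEᵢ) = 280/(1975×110×10³) + 400/(1225×207×10³) = 2.866×10⁻⁶ mm/N.
P = 0.982 / 2.866×10⁻⁶ = 342600 N = 342.6 kN, compressive.
σ_{steel} = P / A = 342600 / 1225 = 279.7 MPa.

σ ≈ 280 MPa (compressive)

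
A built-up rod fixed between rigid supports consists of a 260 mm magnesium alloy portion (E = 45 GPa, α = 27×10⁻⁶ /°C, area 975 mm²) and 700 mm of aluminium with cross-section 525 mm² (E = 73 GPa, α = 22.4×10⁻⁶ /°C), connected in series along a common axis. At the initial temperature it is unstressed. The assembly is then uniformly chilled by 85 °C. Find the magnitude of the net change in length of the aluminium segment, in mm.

With the walls removed the bar would change length by δ_free = Σ αᵢΔT Lᵢ = 27×10⁻⁶×85×260 + 22.4×10⁻⁶×85×700 = 1.929 mm.
The rigid supports impose zero overall length change; the single axial force P common to all segments must satisfy P Σ Lᵢ/(AᵢEᵢ) = δ_free.
Σ Lᵢ/(AᵢEᵢ) = 260/(975×45×10³) + 700/(525×73×10³) = 2.419×10⁻⁵ mm/N.
P = 1.929 / 2.419×10⁻⁵ = 79760 N = 79.76 kN, tensile.
For the aluminium segment, free thermal change = 22.4×10⁻⁶×85×700 = 1.333 mm and elastic change from P = 79760×700/(525×73×10³) = 1.457 mm; these oppose, so the net change is 0.124 mm (segment lengthens).

|ΔL| ≈ 0.124 mm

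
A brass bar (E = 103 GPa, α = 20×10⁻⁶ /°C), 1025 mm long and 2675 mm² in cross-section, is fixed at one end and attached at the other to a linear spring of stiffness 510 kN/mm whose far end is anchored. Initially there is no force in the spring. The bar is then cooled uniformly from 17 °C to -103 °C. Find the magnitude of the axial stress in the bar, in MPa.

If the spring were absent the bar would shorten by αΔT L = 20×10⁻⁶ × 120 × 1025 = 2.46 mm.
Let P be the tensile force in the spring. The bar extends elastically by PL/(AE) and the spring stretches by P/k; together these equal δ_free.
P [ L/(AE) + 1/k ] = δ_free → P [ 1025/(2675×103×10³) + 1/(510×10³) ] = 2.46.
P = 2.46 / 5.681×10⁻⁶ = 433000 N.
σ = P/A = 433000/2675 = 161.9 MPa.

σ ≈ 162 MPa (tensile)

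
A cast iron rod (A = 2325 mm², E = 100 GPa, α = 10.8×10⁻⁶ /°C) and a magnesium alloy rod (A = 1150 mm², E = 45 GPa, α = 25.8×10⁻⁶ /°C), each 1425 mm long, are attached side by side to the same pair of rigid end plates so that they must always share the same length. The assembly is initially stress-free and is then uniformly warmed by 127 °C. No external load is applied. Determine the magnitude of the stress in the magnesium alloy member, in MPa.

The magnesium alloy has the larger α, so on heating it would change length more than the cast iron if both were free. The rigid plates force a common final length, so the magnesium alloy is put into compression and the cast iron into tension, with equal and opposite forces P (no external load).
Compatibility of the two members (thermal + elastic change equal): (α₁ − α₂)ΔT = P·[1/(A₁E₁) + 1/(A₂E₂)].
|α₁ − α₂|·ΔT = 15×10⁻⁶ × 127 = 0.001905.
1/(A₁E₁) + 1/(A₂E₂) = 1/(2325×100×10³) + 1/(1150×45×10³) = 2.362×10⁻⁸ N⁻¹.
P = 0.001905 / 2.362×10⁻⁸ = 80640 N = 80.64 kN.
σ_{magnesium alloy} = P/A₂ = 80640/1150 = 70.12 MPa, compressive.

σ ≈ 70.1 MPa (compressive)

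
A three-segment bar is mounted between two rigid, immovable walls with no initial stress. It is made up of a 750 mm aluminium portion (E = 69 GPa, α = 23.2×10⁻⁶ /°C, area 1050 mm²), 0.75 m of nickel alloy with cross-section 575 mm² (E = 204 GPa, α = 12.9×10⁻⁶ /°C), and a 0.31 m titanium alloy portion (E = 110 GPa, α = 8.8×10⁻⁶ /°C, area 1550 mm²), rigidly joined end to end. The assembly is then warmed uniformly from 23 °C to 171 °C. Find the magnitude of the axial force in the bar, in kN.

P ≈ 238 kN (compressive)

With the walls removed the bar would change length by δ_free = Σ αᵢΔT Lᵢ = 23.2×10⁻⁶×148×750 + 12.9×10⁻⁶×148×750 + 8.8×10⁻⁶×148×310 = 4.411 mm.
The rigid supports impose zero overall length change; the single axial force P common to all segments must satisfy P Σ Lᵢ/(AᵢEᵢ) = δ_free.
Σ Lᵢ/(AᵢEᵢ) = 750/(1050×69×10³) + 750/(575×204×10³) + 310/(1550×110×10³) = 1.856×10⁻⁵ mm/N.
Hence P = δ_free / Σ(L/AE) = 4.411/1.856×10⁻⁵ = 237.6 kN (compressive).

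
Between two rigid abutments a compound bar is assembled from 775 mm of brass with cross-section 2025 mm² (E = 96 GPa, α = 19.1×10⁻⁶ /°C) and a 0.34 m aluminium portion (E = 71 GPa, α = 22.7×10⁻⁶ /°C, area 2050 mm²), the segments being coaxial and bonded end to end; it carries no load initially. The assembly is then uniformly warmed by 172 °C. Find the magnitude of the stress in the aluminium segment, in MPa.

σ ≈ 299 MPa (compressive)

Free thermal expansion of the whole bar: Σ αᵢΔT Lᵢ = 19.1×10⁻⁶×172×775 + 22.7×10⁻⁶×172×340 = 3.874 mm.
The walls prevent any net length change, so an axial force P (same in every segment) develops. Compatibility: P · Σ Lᵢ/(AᵢEᵢ) = δ_free.
The series flexibility is Σ Lᵢ/(AᵢEᵢ) = 775/(2025×96×10³) + 340/(2050×71×10³) = 6.323×10⁻⁶ mm/N.
Hence P = δ_free / Σ(L/AE) = 3.874/6.323×10⁻⁶ = 612.6 kN (compressive).
σ_{aluminium} = P / A = 612600 / 2050 = 298.9 MPa.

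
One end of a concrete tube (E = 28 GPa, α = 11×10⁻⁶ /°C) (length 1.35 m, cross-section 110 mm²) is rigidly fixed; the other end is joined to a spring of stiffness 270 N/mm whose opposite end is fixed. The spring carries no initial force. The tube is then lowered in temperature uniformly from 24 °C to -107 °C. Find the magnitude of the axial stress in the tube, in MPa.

Free thermal contraction: δ_free = αΔT L = 11×10⁻⁶ × 131 × 1350 = 1.945 mm.
With a force P in the spring, the elastic change of the tube is PL/(AE) and that of the spring is P/k; compatibility requires their sum to equal δ_free.
P [ L/(AE) + 1/k ] = δ_free → P [ 1350/(110×28×10³) + 1/(270) ] = 1.945.
P = 1.945 / 0.004142 = 469.7 N.
σ = P/A = 469.7/110 = 4.27 MPa.

σ ≈ 4.27 MPa (tensile)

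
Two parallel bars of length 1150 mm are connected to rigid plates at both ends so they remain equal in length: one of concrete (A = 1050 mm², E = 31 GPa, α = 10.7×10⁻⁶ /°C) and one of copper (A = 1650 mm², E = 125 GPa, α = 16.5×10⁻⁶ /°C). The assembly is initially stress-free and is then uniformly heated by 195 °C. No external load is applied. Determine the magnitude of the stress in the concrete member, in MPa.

σ ≈ 30.3 MPa (tensile)

Both members must finish at the same length. With the larger α, the copper tends to over-expand; the plates restrain it, putting the copper in compression and the concrete in tension. With no external load the two internal forces are equal and opposite, magnitude P.
Setting the final lengths equal and cancelling L: (α₁ − α₂)ΔT = P/(A₁E₁) + P/(A₂E₂).
|α₁ − α₂|·ΔT = 5.8×10⁻⁶ × 195 = 0.001131.
1/(A₁E₁) + 1/(A₂E₂) = 1/(1050×31×10³) + 1/(1650×125×10³) = 3.557×10⁻⁸ N⁻¹.
So P = 0.001131 / 3.557×10⁻⁸ = 31.8 kN.
σ_{concrete} = P/A₁ = 31800/1050 = 30.28 MPa, tensile.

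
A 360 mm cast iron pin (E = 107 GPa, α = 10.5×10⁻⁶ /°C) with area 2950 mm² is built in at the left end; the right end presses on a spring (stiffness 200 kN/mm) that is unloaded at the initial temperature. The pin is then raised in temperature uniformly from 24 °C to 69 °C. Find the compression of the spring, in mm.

δ ≈ 0.139 mm

Free thermal expansion: δ_free = αΔT L = 10.5×10⁻⁶ × 45 × 360 = 0.1701 mm.
Let P be the compressive force at the spring. The pin shortens elastically by PL/(AE) and the spring compresses by P/k; together these equal δ_free.
P [ L/(AE) + 1/k ] = δ_free → P [ 360/(2950×107×10³) + 1/(200×10³) ] = 0.1701.
P = 0.1701 / 6.141×10⁻⁶ = 27700 N.
Spring compression = P/k = 27700/(200×10³) = 0.1385 mm.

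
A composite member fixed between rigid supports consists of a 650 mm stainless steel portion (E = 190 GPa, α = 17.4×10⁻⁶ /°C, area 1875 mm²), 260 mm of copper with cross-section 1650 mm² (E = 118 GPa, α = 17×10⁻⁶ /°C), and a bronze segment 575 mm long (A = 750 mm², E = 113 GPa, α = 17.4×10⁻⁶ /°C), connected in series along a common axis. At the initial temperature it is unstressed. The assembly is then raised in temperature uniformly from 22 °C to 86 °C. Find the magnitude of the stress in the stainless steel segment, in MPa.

If the supports were absent, the total length change would be Σ αᵢΔT Lᵢ = 17.4×10⁻⁶×64×650 + 17×10⁻⁶×64×260 + 17.4×10⁻⁶×64×575 = 1.647 mm.
Since the ends are fixed, an axial force P builds up, equal in every segment, with P · Σ Lᵢ/(AᵢEᵢ) = δ_free.
Σ Lᵢ/(AᵢEᵢ) = 650/(1875×190×10³) + 260/(1650×118×10³) + 575/(750×113×10³) = 9.945×10⁻⁶ mm/N.
So P = 1.647 / 9.945×10⁻⁶ = 165.6 kN, compressive.
σ_{stainless steel} = P / A = 165600 / 1875 = 88.33 MPa.

σ ≈ 88.3 MPa (compressive)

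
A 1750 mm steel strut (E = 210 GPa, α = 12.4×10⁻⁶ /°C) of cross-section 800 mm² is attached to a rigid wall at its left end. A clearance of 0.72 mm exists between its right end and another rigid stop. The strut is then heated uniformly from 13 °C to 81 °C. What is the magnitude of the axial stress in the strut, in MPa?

σ ≈ 90.7 MPa (compressive)

Unrestrained expansion: δ_free = αΔT L = 12.4×10⁻⁶ × 68 × 1750 = 1.476 mm.
This exceeds the 0.72 mm gap, so the wall pushes back. The portion of expansion that must be recovered elastically is δ_free − gap = 1.476 − 0.72 = 0.7556 mm.
Compatibility: PL/(AE) = 0.7556 mm, so σ = P/A = E × (0.7556/1750) = 90.67 MPa.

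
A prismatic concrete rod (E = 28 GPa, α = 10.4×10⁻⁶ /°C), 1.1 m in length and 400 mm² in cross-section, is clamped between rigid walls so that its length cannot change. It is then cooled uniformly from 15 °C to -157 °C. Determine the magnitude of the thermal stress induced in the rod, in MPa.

σ ≈ 50.1 MPa (tensile)

The supports are rigid, so the total axial strain is zero. The restrained thermal strain is ε = αΔT = 10.4×10⁻⁶ × 172 = 1788.8×10⁻⁶.
The stress required to suppress this strain is σ = Eε = 28×10³ × 1788.8×10⁻⁶ = 50.09 MPa, tensile since the rod is trying to contract.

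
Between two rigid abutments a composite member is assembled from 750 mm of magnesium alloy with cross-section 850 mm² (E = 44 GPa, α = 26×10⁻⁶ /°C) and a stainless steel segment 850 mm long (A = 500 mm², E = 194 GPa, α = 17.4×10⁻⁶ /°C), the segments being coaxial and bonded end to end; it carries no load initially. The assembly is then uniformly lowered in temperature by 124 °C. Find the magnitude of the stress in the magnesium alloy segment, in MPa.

If the supports were absent, the total length change would be Σ αᵢΔT Lᵢ = 26×10⁻⁶×124×750 + 17.4×10⁻⁶×124×850 = 4.252 mm.
The rigid supports impose zero overall length change; the single axial force P common to all segments must satisfy P Σ Lᵢ/(AᵢEᵢ) = δ_free.
Σ Lᵢ/(AᵢEᵢ) = 750/(850×44×10³) + 850/(500×194×10³) = 2.882×10⁻⁵ mm/N.
P = 4.252 / 2.882×10⁻⁵ = 147600 N = 147.6 kN, tensile.
σ_{magnesium alloy} = P / A = 147600 / 850 = 173.6 MPa.

σ ≈ 174 MPa (tensile)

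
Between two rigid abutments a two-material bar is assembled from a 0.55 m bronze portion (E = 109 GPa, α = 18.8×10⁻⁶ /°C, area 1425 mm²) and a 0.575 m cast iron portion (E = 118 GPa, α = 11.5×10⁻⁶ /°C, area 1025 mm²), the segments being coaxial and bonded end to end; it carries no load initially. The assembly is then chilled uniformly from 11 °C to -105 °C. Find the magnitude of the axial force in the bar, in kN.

Free thermal contraction of the whole bar: Σ αᵢΔT Lᵢ = 18.8×10⁻⁶×116×550 + 11.5×10⁻⁶×116×575 = 1.966 mm.
The rigid supports impose zero overall length change; the single axial force P common to all segments must satisfy P Σ Lᵢ/(AᵢEᵢ) = δ_free.
The series flexibility is Σ Lᵢ/(AᵢEᵢ) = 550/(1425×109×10³) + 575/(1025×118×10³) = 8.295×10⁻⁶ mm/N.
Hence P = δ_free / Σ(L/AE) = 1.966/8.295×10⁻⁶ = 237.1 kN (tensile).

P ≈ 237 kN (tensile)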